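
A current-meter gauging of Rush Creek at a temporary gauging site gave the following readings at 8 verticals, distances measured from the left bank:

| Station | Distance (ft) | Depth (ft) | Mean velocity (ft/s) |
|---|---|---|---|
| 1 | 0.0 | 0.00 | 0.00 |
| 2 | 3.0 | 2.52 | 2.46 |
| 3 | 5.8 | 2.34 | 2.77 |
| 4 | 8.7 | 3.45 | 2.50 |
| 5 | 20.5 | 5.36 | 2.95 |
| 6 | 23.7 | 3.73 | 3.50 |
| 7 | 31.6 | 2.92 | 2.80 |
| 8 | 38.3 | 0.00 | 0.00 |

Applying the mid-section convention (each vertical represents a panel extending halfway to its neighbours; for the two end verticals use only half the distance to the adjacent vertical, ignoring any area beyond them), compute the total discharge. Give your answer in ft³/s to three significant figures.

351 ft³/s

w_2 = (5.8 − 0.0)/2 = 2.9 ft; q_2 = 2.46 × 2.52 × 2.9 = 17.98 ft³/s
w_3 = (8.7 − 3.0)/2 = 2.85 ft; q_3 = 2.77 × 2.34 × 2.85 = 18.47 ft³/s
w_4 = (20.5 − 5.8)/2 = 7.35 ft; q_4 = 2.50 × 3.45 × 7.35 = 63.39 ft³/s
w_5 = (23.7 − 8.7)/2 = 7.5 ft; q_5 = 2.95 × 5.36 × 7.5 = 118.6 ft³/s
w_6 = (31.6 − 20.5)/2 = 5.55 ft; q_6 = 3.50 × 3.73 × 5.55 = 72.46 ft³/s
w_7 = (38.3 − 23.7)/2 = 7.3 ft; q_7 = 2.80 × 2.92 × 7.3 = 59.68 ft³/s
Stations 1, 8 contribute zero (depth or velocity is 0).
Q = Σ qᵢ = 350.6 ft³/s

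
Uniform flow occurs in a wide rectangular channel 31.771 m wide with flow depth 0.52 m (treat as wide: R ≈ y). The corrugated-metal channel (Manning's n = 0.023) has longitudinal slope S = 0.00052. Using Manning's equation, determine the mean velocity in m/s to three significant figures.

0.641 m/s

A = b·y = 31.771 × 0.52 = 16.52 m²
Wide channel: R ≈ y = 0.52 m
Q = (1/n)·A·R^(2/3)·S^(1/2) = (1/0.023) × 16.52 × 0.5200^(2/3) × 0.00052^(1/2) = 10.59 m³/s
V = Q/A = 10.59/16.52 = 0.6411 m/s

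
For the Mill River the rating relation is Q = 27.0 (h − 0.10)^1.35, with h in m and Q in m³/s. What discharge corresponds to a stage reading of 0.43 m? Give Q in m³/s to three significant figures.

Q = 27.0 × (0.43 − 0.10)^1.35 = 27.0 × 0.33^1.35 = 6.044 m³/s

6.04 m³/s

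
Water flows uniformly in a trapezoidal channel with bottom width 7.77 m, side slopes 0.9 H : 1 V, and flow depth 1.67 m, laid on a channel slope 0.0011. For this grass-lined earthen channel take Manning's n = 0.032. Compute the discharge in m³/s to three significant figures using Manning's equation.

18.8 m³/s

A = (b + z·y)·y = (7.77 + 0.9×1.67)×1.67 = 15.49 m²
P = b + 2y√(1+z²) = 7.77 + 2×1.67×√(1+0.9²) = 12.26 m
R = A/P = 15.49/12.26 = 1.263 m
Q = (1/n)·A·R^(2/3)·S^(1/2) = (1/0.032) × 15.49 × 1.263^(2/3) × 0.0011^(1/2) = 18.75 m³/s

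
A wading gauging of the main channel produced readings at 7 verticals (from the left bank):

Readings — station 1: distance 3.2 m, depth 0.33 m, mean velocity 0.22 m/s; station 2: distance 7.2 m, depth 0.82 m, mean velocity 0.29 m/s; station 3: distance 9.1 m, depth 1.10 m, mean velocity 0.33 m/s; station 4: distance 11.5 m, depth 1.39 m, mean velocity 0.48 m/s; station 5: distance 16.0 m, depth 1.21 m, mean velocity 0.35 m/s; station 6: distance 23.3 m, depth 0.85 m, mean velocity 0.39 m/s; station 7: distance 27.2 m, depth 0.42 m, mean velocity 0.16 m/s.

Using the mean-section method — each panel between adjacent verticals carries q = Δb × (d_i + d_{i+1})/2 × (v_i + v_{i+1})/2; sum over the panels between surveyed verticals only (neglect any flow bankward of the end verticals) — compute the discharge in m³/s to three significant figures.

Panel 1-2: Δb = 4 m, d̄ = (0.33+0.82)/2 = 0.575, v̄ = (0.22+0.29)/2 = 0.255 → q = 4×0.575×0.255 = 0.5865 m³/s
Panel 2-3: Δb = 1.9 m, d̄ = (0.82+1.10)/2 = 0.96, v̄ = (0.29+0.33)/2 = 0.31 → q = 1.9×0.96×0.31 = 0.5654 m³/s
Panel 3-4: Δb = 2.4 m, d̄ = (1.10+1.39)/2 = 1.245, v̄ = (0.33+0.48)/2 = 0.405 → q = 2.4×1.245×0.405 = 1.210 m³/s
Panel 4-5: Δb = 4.5 m, d̄ = (1.39+1.21)/2 = 1.3, v̄ = (0.48+0.35)/2 = 0.415 → q = 4.5×1.3×0.415 = 2.428 m³/s
Panel 5-6: Δb = 7.3 m, d̄ = (1.21+0.85)/2 = 1.03, v̄ = (0.35+0.39)/2 = 0.37 → q = 7.3×1.03×0.37 = 2.782 m³/s
Panel 6-7: Δb = 3.9 m, d̄ = (0.85+0.42)/2 = 0.635, v̄ = (0.39+0.16)/2 = 0.275 → q = 3.9×0.635×0.275 = 0.6810 m³/s
Q = Σ q = 8.253 m³/s

8.25 m³/s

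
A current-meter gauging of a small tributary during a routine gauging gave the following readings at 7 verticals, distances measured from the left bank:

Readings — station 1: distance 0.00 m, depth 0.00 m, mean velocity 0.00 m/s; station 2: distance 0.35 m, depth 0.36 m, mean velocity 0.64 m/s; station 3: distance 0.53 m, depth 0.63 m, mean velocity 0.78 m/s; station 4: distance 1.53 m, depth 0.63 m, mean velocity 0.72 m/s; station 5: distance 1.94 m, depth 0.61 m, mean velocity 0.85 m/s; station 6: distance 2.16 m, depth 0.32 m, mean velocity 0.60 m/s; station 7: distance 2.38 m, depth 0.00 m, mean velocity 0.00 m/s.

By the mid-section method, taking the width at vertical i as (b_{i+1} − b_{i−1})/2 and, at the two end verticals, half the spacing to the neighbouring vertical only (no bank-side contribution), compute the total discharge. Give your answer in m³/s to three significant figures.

0.876 m³/s

w_2 = (0.53 − 0.00)/2 = 0.265 m; q_2 = 0.64 × 0.36 × 0.265 = 0.06106 m³/s
w_3 = (1.53 − 0.35)/2 = 0.59 m; q_3 = 0.78 × 0.63 × 0.59 = 0.2899 m³/s
w_4 = (1.94 − 0.53)/2 = 0.705 m; q_4 = 0.72 × 0.63 × 0.705 = 0.3198 m³/s
w_5 = (2.16 − 1.53)/2 = 0.315 m; q_5 = 0.85 × 0.61 × 0.315 = 0.1633 m³/s
w_6 = (2.38 − 1.94)/2 = 0.22 m; q_6 = 0.60 × 0.32 × 0.22 = 0.04224 m³/s
Stations 1, 7 contribute zero (depth or velocity is 0).
Q = Σ qᵢ = 0.8763 m³/s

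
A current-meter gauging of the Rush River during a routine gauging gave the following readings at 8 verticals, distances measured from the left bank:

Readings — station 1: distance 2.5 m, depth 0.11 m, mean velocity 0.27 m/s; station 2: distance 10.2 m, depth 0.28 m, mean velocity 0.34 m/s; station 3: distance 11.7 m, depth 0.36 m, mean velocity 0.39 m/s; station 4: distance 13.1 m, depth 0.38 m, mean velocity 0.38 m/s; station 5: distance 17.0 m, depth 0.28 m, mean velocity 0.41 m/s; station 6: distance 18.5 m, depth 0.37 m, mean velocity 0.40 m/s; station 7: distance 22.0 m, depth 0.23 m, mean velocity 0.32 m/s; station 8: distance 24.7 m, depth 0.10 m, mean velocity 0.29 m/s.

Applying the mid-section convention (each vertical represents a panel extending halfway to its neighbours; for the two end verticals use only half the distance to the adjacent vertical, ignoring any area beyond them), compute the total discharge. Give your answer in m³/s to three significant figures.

2.09 m³/s

w_1 = (10.2 − 2.5)/2 = 3.85 m; q_1 = 0.27 × 0.11 × 3.85 = 0.1143 m³/s
w_2 = (11.7 − 2.5)/2 = 4.6 m; q_2 = 0.34 × 0.28 × 4.6 = 0.4379 m³/s
w_3 = (13.1 − 10.2)/2 = 1.45 m; q_3 = 0.39 × 0.36 × 1.45 = 0.2036 m³/s
w_4 = (17.0 − 11.7)/2 = 2.65 m; q_4 = 0.38 × 0.38 × 2.65 = 0.3827 m³/s
w_5 = (18.5 − 13.1)/2 = 2.7 m; q_5 = 0.41 × 0.28 × 2.7 = 0.3100 m³/s
w_6 = (22.0 − 17.0)/2 = 2.5 m; q_6 = 0.40 × 0.37 × 2.5 = 0.3700 m³/s
w_7 = (24.7 − 18.5)/2 = 3.1 m; q_7 = 0.32 × 0.23 × 3.1 = 0.2282 m³/s
w_8 = (24.7 − 22.0)/2 = 1.35 m; q_8 = 0.29 × 0.10 × 1.35 = 0.03915 m³/s
Q = Σ qᵢ = 2.086 m³/s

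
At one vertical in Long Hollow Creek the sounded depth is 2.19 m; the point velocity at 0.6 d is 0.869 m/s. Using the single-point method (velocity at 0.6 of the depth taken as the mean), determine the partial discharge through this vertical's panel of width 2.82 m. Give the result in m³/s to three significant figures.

5.37 m³/s

v̄ = v₀.₆ = 0.869 m/s
q = v̄ × d × w = 0.8690 × 2.19 × 2.82 = 5.367 m³/s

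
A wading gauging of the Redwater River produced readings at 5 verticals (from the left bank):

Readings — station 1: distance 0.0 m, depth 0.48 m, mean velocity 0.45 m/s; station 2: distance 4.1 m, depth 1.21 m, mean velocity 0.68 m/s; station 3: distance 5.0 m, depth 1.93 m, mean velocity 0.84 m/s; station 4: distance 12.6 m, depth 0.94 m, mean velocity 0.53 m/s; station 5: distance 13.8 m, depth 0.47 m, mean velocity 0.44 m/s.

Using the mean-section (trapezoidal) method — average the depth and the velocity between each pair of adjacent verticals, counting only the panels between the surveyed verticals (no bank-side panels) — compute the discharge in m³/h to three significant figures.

Panel 1-2: Δb = 4.1 m, d̄ = (0.48+1.21)/2 = 0.845, v̄ = (0.45+0.68)/2 = 0.565 → q = 4.1×0.845×0.565 = 1.957 m³/s
Panel 2-3: Δb = 0.9 m, d̄ = (1.21+1.93)/2 = 1.57, v̄ = (0.68+0.84)/2 = 0.76 → q = 0.9×1.57×0.76 = 1.074 m³/s
Panel 3-4: Δb = 7.6 m, d̄ = (1.93+0.94)/2 = 1.435, v̄ = (0.84+0.53)/2 = 0.685 → q = 7.6×1.435×0.685 = 7.471 m³/s
Panel 4-5: Δb = 1.2 m, d̄ = (0.94+0.47)/2 = 0.705, v̄ = (0.53+0.44)/2 = 0.485 → q = 1.2×0.705×0.485 = 0.4103 m³/s
Q = Σ q = 10.91 m³/s
= 10.91 × 3600 = 39280 m³/h

39300 m³/h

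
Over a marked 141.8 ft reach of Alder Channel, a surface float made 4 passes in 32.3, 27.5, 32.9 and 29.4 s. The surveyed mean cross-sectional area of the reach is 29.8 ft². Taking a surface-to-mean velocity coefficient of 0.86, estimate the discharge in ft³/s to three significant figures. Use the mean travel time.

t̄ = (32.3 + 27.5 + 32.9 + 29.4) / 4 = 30.525 s
v_surface = L / t̄ = 141.8 / 30.525 = 4.645 ft/s
v_mean = 0.86 × 4.645 = 3.995 ft/s
Q = A × v_mean = 29.8 × 3.995 = 119.1 ft³/s

119 ft³/s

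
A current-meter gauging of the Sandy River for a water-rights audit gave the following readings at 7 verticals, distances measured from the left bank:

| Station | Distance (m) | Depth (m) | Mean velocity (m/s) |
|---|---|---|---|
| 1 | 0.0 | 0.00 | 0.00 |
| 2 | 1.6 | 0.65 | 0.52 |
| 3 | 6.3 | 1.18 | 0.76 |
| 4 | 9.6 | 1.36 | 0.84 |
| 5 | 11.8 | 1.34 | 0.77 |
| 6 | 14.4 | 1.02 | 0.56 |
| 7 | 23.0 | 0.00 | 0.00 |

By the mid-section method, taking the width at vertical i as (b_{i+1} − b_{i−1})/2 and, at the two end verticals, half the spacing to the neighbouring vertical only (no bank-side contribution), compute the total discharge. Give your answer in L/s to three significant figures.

13500 L/s

w_2 = (6.3 − 0.0)/2 = 3.15 m; q_2 = 0.52 × 0.65 × 3.15 = 1.065 m³/s
w_3 = (9.6 − 1.6)/2 = 4 m; q_3 = 0.76 × 1.18 × 4 = 3.587 m³/s
w_4 = (11.8 − 6.3)/2 = 2.75 m; q_4 = 0.84 × 1.36 × 2.75 = 3.142 m³/s
w_5 = (14.4 − 9.6)/2 = 2.4 m; q_5 = 0.77 × 1.34 × 2.4 = 2.476 m³/s
w_6 = (23.0 − 11.8)/2 = 5.6 m; q_6 = 0.56 × 1.02 × 5.6 = 3.199 m³/s
Stations 1, 7 contribute zero (depth or velocity is 0).
Q = Σ qᵢ = 13.47 m³/s
= 13.47 × 1000 = 13470 L/s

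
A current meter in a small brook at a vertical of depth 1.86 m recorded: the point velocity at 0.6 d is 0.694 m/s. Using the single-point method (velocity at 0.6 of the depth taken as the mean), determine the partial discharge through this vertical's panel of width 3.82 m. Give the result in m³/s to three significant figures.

4.93 m³/s

v̄ = v₀.₆ = 0.694 m/s
q = v̄ × d × w = 0.6940 × 1.86 × 3.82 = 4.931 m³/s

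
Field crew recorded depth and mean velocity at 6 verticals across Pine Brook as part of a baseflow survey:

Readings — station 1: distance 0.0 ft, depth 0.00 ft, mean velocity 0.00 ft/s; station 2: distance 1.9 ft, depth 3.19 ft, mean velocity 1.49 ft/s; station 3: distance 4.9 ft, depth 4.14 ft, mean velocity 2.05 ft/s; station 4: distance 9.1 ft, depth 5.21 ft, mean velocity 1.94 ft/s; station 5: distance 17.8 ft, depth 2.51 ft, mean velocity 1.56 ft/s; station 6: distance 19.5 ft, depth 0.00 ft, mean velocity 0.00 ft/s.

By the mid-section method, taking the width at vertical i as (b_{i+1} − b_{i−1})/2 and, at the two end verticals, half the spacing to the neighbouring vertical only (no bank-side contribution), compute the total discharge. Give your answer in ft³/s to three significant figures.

128 ft³/s

w_2 = (4.9 − 0.0)/2 = 2.45 ft; q_2 = 1.49 × 3.19 × 2.45 = 11.65 ft³/s
w_3 = (9.1 − 1.9)/2 = 3.6 ft; q_3 = 2.05 × 4.14 × 3.6 = 30.55 ft³/s
w_4 = (17.8 − 4.9)/2 = 6.45 ft; q_4 = 1.94 × 5.21 × 6.45 = 65.19 ft³/s
w_5 = (19.5 − 9.1)/2 = 5.2 ft; q_5 = 1.56 × 2.51 × 5.2 = 20.36 ft³/s
Stations 1, 6 contribute zero (depth or velocity is 0).
Q = Σ qᵢ = 127.8 ft³/s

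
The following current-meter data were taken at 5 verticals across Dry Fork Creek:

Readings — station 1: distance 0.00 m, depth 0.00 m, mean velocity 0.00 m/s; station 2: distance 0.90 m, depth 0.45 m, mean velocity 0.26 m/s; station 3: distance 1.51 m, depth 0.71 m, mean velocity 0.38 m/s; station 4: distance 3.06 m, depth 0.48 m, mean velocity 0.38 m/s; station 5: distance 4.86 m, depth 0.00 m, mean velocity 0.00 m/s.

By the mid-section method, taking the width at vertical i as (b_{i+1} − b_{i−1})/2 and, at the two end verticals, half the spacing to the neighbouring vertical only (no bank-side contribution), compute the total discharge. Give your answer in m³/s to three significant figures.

0.685 m³/s

w_2 = (1.51 − 0.00)/2 = 0.755 m; q_2 = 0.26 × 0.45 × 0.755 = 0.08834 m³/s
w_3 = (3.06 − 0.90)/2 = 1.08 m; q_3 = 0.38 × 0.71 × 1.08 = 0.2914 m³/s
w_4 = (4.86 − 1.51)/2 = 1.675 m; q_4 = 0.38 × 0.48 × 1.675 = 0.3055 m³/s
Stations 1, 5 contribute zero (depth or velocity is 0).
Q = Σ qᵢ = 0.6852 m³/s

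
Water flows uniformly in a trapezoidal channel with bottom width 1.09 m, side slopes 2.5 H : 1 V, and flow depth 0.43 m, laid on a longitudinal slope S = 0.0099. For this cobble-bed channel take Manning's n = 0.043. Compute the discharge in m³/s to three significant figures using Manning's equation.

A = (b + z·y)·y = (1.09 + 2.5×0.43)×0.43 = 0.9310 m²
P = b + 2y√(1+z²) = 1.09 + 2×0.43×√(1+2.5²) = 3.406 m
R = A/P = 0.9310/3.406 = 0.2734 m
Q = (1/n)·A·R^(2/3)·S^(1/2) = (1/0.043) × 0.9310 × 0.2734^(2/3) × 0.0099^(1/2) = 0.9073 m³/s

0.907 m³/s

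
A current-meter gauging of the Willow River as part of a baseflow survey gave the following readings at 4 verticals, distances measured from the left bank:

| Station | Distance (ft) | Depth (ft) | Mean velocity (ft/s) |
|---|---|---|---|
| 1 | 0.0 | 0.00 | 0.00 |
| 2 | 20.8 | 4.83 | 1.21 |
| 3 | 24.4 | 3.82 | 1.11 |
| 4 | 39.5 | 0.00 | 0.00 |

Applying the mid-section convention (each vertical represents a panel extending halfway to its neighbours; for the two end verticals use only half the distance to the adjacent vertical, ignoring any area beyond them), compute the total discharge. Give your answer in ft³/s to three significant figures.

111 ft³/s

w_2 = (24.4 − 0.0)/2 = 12.2 ft; q_2 = 1.21 × 4.83 × 12.2 = 71.30 ft³/s
w_3 = (39.5 − 20.8)/2 = 9.35 ft; q_3 = 1.11 × 3.82 × 9.35 = 39.65 ft³/s
Stations 1, 4 contribute zero (depth or velocity is 0).
Q = Σ qᵢ = 110.9 ft³/s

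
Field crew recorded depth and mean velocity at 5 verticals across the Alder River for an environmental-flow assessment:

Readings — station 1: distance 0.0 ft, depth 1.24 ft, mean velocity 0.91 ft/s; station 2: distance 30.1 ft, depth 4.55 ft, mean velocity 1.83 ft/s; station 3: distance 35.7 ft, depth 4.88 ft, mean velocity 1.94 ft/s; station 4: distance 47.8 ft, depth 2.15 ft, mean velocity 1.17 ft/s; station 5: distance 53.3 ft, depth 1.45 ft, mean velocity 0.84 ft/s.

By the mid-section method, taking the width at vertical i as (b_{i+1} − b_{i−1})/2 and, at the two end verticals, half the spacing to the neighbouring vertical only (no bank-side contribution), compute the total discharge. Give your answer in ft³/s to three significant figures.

w_1 = (30.1 − 0.0)/2 = 15.05 ft; q_1 = 0.91 × 1.24 × 15.05 = 16.98 ft³/s
w_2 = (35.7 − 0.0)/2 = 17.85 ft; q_2 = 1.83 × 4.55 × 17.85 = 148.6 ft³/s
w_3 = (47.8 − 30.1)/2 = 8.85 ft; q_3 = 1.94 × 4.88 × 8.85 = 83.78 ft³/s
w_4 = (53.3 − 35.7)/2 = 8.8 ft; q_4 = 1.17 × 2.15 × 8.8 = 22.14 ft³/s
w_5 = (53.3 − 47.8)/2 = 2.75 ft; q_5 = 0.84 × 1.45 × 2.75 = 3.350 ft³/s
Q = Σ qᵢ = 274.9 ft³/s

275 ft³/s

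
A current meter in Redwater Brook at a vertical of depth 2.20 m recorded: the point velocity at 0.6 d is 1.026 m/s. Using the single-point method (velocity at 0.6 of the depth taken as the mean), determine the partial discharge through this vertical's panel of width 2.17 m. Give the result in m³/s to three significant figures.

4.90 m³/s

v̄ = v₀.₆ = 1.026 m/s
q = v̄ × d × w = 1.026 × 2.20 × 2.17 = 4.898 m³/s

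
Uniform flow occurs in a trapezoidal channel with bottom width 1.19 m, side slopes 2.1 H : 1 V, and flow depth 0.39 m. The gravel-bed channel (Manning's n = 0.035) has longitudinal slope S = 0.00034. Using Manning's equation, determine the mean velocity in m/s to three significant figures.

A = (b + z·y)·y = (1.19 + 2.1×0.39)×0.39 = 0.7835 m²
P = b + 2y√(1+z²) = 1.19 + 2×0.39×√(1+2.1²) = 3.004 m
R = A/P = 0.7835/3.004 = 0.2608 m
Q = (1/n)·A·R^(2/3)·S^(1/2) = (1/0.035) × 0.7835 × 0.2608^(2/3) × 0.00034^(1/2) = 0.1685 m³/s
V = Q/A = 0.1685/0.7835 = 0.2151 m/s

0.215 m/s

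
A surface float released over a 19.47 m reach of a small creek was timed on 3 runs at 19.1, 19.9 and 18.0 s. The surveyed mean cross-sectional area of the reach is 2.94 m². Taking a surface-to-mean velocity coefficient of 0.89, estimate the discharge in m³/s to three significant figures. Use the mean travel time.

t̄ = (19.1 + 19.9 + 18.0) / 3 = 19 s
v_surface = L / t̄ = 19.47 / 19 = 1.025 m/s
v_mean = 0.89 × 1.025 = 0.9120 m/s
Q = A × v_mean = 2.94 × 0.9120 = 2.681 m³/s

2.68 m³/s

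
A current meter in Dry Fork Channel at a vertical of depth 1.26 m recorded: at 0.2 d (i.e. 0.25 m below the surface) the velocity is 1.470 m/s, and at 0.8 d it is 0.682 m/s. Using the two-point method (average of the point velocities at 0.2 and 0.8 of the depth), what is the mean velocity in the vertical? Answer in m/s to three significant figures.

v̄ = (1.470 + 0.682) / 2 = 1.076 m/s

1.08 m/s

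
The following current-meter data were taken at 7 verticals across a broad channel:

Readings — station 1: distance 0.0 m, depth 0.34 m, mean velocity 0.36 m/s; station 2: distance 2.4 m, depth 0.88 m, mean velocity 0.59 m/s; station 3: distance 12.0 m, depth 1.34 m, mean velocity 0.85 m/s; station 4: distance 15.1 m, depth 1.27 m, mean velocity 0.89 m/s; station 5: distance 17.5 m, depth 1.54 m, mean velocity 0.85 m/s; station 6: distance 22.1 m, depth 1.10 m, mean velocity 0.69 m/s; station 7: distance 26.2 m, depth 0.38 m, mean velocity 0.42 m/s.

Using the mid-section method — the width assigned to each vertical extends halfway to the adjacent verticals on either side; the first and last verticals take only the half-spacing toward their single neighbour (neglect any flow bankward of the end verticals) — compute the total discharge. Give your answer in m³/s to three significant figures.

21.8 m³/s

w_1 = (2.4 − 0.0)/2 = 1.2 m; q_1 = 0.36 × 0.34 × 1.2 = 0.1469 m³/s
w_2 = (12.0 − 0.0)/2 = 6 m; q_2 = 0.59 × 0.88 × 6 = 3.115 m³/s
w_3 = (15.1 − 2.4)/2 = 6.35 m; q_3 = 0.85 × 1.34 × 6.35 = 7.233 m³/s
w_4 = (17.5 − 12.0)/2 = 2.75 m; q_4 = 0.89 × 1.27 × 2.75 = 3.108 m³/s
w_5 = (22.1 − 15.1)/2 = 3.5 m; q_5 = 0.85 × 1.54 × 3.5 = 4.582 m³/s
w_6 = (26.2 − 17.5)/2 = 4.35 m; q_6 = 0.69 × 1.10 × 4.35 = 3.302 m³/s
w_7 = (26.2 − 22.1)/2 = 2.05 m; q_7 = 0.42 × 0.38 × 2.05 = 0.3272 m³/s
Q = Σ qᵢ = 21.81 m³/s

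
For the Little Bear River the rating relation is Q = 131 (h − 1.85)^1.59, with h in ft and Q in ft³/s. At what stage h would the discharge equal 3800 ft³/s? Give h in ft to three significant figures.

h − h₀ = (Q/C)^(1/b) = (3800/131)^(1/1.59) = 8.314 ft
h = 1.85 + 8.314 = 10.16 ft

10.2 ft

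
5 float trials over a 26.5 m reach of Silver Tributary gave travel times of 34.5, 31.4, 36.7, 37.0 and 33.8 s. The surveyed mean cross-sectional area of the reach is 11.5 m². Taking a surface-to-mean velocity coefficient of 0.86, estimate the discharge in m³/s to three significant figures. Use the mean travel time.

7.56 m³/s

t̄ = (34.5 + 31.4 + 36.7 + 37.0 + 33.8) / 5 = 34.68 s
v_surface = L / t̄ = 26.5 / 34.68 = 0.7641 m/s
v_mean = 0.86 × 0.7641 = 0.6572 m/s
Q = A × v_mean = 11.5 × 0.6572 = 7.557 m³/s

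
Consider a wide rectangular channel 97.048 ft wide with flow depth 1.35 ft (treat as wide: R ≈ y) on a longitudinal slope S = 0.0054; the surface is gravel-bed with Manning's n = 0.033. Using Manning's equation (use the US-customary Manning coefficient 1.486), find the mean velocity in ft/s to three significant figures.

A = b·y = 97.048 × 1.35 = 131.0 ft²
Wide channel: R ≈ y = 1.35 ft
Q = (1.486/n)·A·R^(2/3)·S^(1/2) = (1.486/0.033) × 131.0 × 1.350^(2/3) × 0.0054^(1/2) = 529.6 ft³/s
V = Q/A = 529.6/131.0 = 4.042 ft/s

4.04 ft/s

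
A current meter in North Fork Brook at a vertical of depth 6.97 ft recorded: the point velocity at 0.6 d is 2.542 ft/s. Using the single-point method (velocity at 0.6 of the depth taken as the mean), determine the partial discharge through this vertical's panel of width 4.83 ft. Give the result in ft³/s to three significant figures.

85.6 ft³/s

v̄ = v₀.₆ = 2.542 ft/s
q = v̄ × d × w = 2.542 × 6.97 × 4.83 = 85.58 ft³/s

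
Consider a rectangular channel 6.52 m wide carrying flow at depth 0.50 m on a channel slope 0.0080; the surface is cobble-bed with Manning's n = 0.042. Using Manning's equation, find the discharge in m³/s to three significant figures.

A = b·y = 6.52 × 0.50 = 3.260 m²
P = b + 2y = 6.52 + 2×0.50 = 7.520 m
R = A/P = 3.260/7.520 = 0.4335 m
Q = (1/n)·A·R^(2/3)·S^(1/2) = (1/0.042) × 3.260 × 0.4335^(2/3) × 0.0080^(1/2) = 3.977 m³/s

3.98 m³/s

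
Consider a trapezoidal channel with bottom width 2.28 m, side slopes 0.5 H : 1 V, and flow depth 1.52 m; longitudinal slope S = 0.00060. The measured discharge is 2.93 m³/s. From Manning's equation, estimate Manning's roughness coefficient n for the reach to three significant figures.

0.0337

A = (b + z·y)·y = (2.28 + 0.5×1.52)×1.52 = 4.621 m²
P = b + 2y√(1+z²) = 2.28 + 2×1.52×√(1+0.5²) = 5.679 m
R = A/P = 4.621/5.679 = 0.8137 m
n = (1/Q)·A·R^(2/3)·S^(1/2) = (1/2.93) × 4.621 × 0.8716 × 0.02449 = 0.03367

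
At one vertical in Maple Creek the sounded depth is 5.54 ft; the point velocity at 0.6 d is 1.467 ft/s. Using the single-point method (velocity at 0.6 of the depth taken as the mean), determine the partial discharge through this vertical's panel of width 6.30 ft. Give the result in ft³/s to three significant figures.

51.2 ft³/s

v̄ = v₀.₆ = 1.467 ft/s
q = v̄ × d × w = 1.467 × 5.54 × 6.30 = 51.20 ft³/s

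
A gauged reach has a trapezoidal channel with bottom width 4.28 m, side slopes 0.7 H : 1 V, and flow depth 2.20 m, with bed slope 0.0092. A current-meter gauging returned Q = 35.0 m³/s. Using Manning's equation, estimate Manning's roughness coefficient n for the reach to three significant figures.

A = (b + z·y)·y = (4.28 + 0.7×2.20)×2.20 = 12.80 m²
P = b + 2y√(1+z²) = 4.28 + 2×2.20×√(1+0.7²) = 9.651 m
R = A/P = 12.80/9.651 = 1.327 m
n = (1/Q)·A·R^(2/3)·S^(1/2) = (1/35.0) × 12.80 × 1.207 × 0.09592 = 0.04237

0.0424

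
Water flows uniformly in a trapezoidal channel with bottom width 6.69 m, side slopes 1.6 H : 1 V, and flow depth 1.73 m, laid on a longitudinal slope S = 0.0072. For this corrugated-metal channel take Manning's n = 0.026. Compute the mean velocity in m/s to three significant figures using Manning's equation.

3.76 m/s

A = (b + z·y)·y = (6.69 + 1.6×1.73)×1.73 = 16.36 m²
P = b + 2y√(1+z²) = 6.69 + 2×1.73×√(1+1.6²) = 13.22 m
R = A/P = 16.36/13.22 = 1.238 m
Q = (1/n)·A·R^(2/3)·S^(1/2) = (1/0.026) × 16.36 × 1.238^(2/3) × 0.0072^(1/2) = 61.56 m³/s
V = Q/A = 61.56/16.36 = 3.762 m/s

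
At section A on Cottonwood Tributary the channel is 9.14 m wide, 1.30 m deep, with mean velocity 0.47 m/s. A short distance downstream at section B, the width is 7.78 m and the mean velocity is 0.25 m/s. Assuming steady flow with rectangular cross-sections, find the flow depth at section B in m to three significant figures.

Q = A₁V₁ = (9.14×1.30) × 0.47 = 5.585 m³/s
d₂ = Q/(b₂ V₂) = 5.585/(7.78×0.25) = 2.871 m

2.87 m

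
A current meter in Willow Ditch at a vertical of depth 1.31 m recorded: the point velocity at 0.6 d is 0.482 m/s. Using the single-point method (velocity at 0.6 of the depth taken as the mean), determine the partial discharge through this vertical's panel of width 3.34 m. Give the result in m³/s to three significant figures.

v̄ = v₀.₆ = 0.482 m/s
q = v̄ × d × w = 0.4820 × 1.31 × 3.34 = 2.109 m³/s

2.11 m³/s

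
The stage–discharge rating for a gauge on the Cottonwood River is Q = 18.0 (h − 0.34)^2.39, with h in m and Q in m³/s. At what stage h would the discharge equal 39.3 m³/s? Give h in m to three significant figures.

h − h₀ = (Q/C)^(1/b) = (39.3/18.0)^(1/2.39) = 1.386 m
h = 0.34 + 1.386 = 1.726 m

1.73 m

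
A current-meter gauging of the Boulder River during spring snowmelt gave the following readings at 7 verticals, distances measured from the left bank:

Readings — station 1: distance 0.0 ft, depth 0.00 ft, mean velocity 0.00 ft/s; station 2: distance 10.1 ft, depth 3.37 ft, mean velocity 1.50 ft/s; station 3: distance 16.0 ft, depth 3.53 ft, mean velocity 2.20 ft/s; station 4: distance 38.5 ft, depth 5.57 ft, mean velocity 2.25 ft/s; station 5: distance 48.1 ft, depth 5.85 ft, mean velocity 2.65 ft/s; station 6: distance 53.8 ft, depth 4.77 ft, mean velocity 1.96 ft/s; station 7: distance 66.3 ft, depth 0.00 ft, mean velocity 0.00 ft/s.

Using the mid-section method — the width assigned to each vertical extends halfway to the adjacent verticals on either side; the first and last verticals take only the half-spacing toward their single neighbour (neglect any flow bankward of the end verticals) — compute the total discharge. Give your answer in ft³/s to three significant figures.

556 ft³/s

w_2 = (16.0 − 0.0)/2 = 8 ft; q_2 = 1.50 × 3.37 × 8 = 40.44 ft³/s
w_3 = (38.5 − 10.1)/2 = 14.2 ft; q_3 = 2.20 × 3.53 × 14.2 = 110.3 ft³/s
w_4 = (48.1 − 16.0)/2 = 16.05 ft; q_4 = 2.25 × 5.57 × 16.05 = 201.1 ft³/s
w_5 = (53.8 − 38.5)/2 = 7.65 ft; q_5 = 2.65 × 5.85 × 7.65 = 118.6 ft³/s
w_6 = (66.3 − 48.1)/2 = 9.1 ft; q_6 = 1.96 × 4.77 × 9.1 = 85.08 ft³/s
Stations 1, 7 contribute zero (depth or velocity is 0).
Q = Σ qᵢ = 555.5 ft³/s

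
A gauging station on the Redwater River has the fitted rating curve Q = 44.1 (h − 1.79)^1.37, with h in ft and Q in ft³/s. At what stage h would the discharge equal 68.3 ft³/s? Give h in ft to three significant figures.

3.17 ft

h − h₀ = (Q/C)^(1/b) = (68.3/44.1)^(1/1.37) = 1.376 ft
h = 1.79 + 1.376 = 3.166 ft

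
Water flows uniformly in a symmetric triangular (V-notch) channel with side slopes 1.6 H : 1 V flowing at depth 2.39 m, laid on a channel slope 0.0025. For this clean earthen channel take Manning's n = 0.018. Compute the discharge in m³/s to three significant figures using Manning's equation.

A = z·y² = 1.6×2.39² = 9.139 m²
P = 2y√(1+z²) = 2×2.39×√(1+1.6²) = 9.019 m
R = A/P = 9.139/9.019 = 1.013 m
Q = (1/n)·A·R^(2/3)·S^(1/2) = (1/0.018) × 9.139 × 1.013^(2/3) × 0.0025^(1/2) = 25.61 m³/s

25.6 m³/s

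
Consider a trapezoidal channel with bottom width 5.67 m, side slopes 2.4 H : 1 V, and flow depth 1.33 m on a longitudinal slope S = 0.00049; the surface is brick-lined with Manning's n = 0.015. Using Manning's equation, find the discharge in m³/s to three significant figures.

A = (b + z·y)·y = (5.67 + 2.4×1.33)×1.33 = 11.79 m²
P = b + 2y√(1+z²) = 5.67 + 2×1.33×√(1+2.4²) = 12.59 m
R = A/P = 11.79/12.59 = 0.9365 m
Q = (1/n)·A·R^(2/3)·S^(1/2) = (1/0.015) × 11.79 × 0.9365^(2/3) × 0.00049^(1/2) = 16.65 m³/s

16.6 m³/s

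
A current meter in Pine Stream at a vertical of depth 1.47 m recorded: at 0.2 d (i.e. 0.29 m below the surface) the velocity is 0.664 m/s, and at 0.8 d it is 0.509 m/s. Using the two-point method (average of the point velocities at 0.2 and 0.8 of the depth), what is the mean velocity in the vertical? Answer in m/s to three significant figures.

0.587 m/s

v̄ = (0.664 + 0.509) / 2 = 0.5865 m/s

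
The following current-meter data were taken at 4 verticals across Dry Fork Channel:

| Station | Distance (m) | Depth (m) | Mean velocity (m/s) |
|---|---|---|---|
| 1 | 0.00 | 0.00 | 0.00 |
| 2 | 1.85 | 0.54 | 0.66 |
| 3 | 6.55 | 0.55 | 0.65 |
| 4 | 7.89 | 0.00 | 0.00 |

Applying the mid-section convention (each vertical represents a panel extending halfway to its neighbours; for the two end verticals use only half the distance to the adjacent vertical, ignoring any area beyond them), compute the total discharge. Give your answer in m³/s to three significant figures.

2.25 m³/s

w_2 = (6.55 − 0.00)/2 = 3.275 m; q_2 = 0.66 × 0.54 × 3.275 = 1.167 m³/s
w_3 = (7.89 − 1.85)/2 = 3.02 m; q_3 = 0.65 × 0.55 × 3.02 = 1.080 m³/s
Stations 1, 4 contribute zero (depth or velocity is 0).
Q = Σ qᵢ = 2.247 m³/s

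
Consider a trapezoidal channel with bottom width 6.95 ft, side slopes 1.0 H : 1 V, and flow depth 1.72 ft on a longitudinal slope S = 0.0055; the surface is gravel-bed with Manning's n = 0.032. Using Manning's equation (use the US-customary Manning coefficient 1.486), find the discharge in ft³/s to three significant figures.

A = (b + z·y)·y = (6.95 + 1.0×1.72)×1.72 = 14.91 ft²
P = b + 2y√(1+z²) = 6.95 + 2×1.72×√(1+1.0²) = 11.81 ft
R = A/P = 14.91/11.81 = 1.262 ft
Q = (1.486/n)·A·R^(2/3)·S^(1/2) = (1.486/0.032) × 14.91 × 1.262^(2/3) × 0.0055^(1/2) = 59.98 ft³/s

60.0 ft³/s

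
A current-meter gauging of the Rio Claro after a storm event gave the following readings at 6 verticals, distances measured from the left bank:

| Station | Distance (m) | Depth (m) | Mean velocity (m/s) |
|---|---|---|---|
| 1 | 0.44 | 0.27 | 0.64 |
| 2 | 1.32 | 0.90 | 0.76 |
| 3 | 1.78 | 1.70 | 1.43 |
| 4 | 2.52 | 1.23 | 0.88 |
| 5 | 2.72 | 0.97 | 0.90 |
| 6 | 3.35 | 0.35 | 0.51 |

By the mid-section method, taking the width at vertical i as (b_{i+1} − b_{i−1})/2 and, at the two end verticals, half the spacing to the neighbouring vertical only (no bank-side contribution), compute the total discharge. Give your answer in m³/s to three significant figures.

w_1 = (1.32 − 0.44)/2 = 0.44 m; q_1 = 0.64 × 0.27 × 0.44 = 0.07603 m³/s
w_2 = (1.78 − 0.44)/2 = 0.67 m; q_2 = 0.76 × 0.90 × 0.67 = 0.4583 m³/s
w_3 = (2.52 − 1.32)/2 = 0.6 m; q_3 = 1.43 × 1.70 × 0.6 = 1.459 m³/s
w_4 = (2.72 − 1.78)/2 = 0.47 m; q_4 = 0.88 × 1.23 × 0.47 = 0.5087 m³/s
w_5 = (3.35 − 2.52)/2 = 0.415 m; q_5 = 0.90 × 0.97 × 0.415 = 0.3623 m³/s
w_6 = (3.35 − 2.72)/2 = 0.315 m; q_6 = 0.51 × 0.35 × 0.315 = 0.05623 m³/s
Q = Σ qᵢ = 2.920 m³/s

2.92 m³/s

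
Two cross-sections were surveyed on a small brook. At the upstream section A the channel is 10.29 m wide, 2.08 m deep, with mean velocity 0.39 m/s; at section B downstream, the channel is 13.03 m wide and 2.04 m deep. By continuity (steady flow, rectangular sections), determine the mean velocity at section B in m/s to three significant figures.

Q = A₁V₁ = (10.29×2.08) × 0.39 = 8.347 m³/s
A₂ = 13.03 × 2.04 = 26.58 m²
V₂ = Q/A₂ = 8.347/26.58 = 0.3140 m/s

0.314 m/s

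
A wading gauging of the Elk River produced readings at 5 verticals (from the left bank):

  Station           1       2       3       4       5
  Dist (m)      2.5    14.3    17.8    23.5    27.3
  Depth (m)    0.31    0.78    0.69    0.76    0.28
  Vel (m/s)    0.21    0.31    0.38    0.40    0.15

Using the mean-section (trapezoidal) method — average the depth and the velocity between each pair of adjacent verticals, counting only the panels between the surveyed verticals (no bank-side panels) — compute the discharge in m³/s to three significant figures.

4.71 m³/s

Panel 1-2: Δb = 11.8 m, d̄ = (0.31+0.78)/2 = 0.545, v̄ = (0.21+0.31)/2 = 0.26 → q = 11.8×0.545×0.26 = 1.672 m³/s
Panel 2-3: Δb = 3.5 m, d̄ = (0.78+0.69)/2 = 0.735, v̄ = (0.31+0.38)/2 = 0.345 → q = 3.5×0.735×0.345 = 0.8875 m³/s
Panel 3-4: Δb = 5.7 m, d̄ = (0.69+0.76)/2 = 0.725, v̄ = (0.38+0.40)/2 = 0.39 → q = 5.7×0.725×0.39 = 1.612 m³/s
Panel 4-5: Δb = 3.8 m, d̄ = (0.76+0.28)/2 = 0.52, v̄ = (0.40+0.15)/2 = 0.275 → q = 3.8×0.52×0.275 = 0.5434 m³/s
Q = Σ q = 4.715 m³/s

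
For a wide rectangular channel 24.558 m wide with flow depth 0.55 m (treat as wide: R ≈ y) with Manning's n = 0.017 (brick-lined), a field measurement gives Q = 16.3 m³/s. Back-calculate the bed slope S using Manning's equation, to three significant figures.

A = b·y = 24.558 × 0.55 = 13.51 m²
Wide channel: R ≈ y = 0.55 m
S = (Q·n / (1·A·R^(2/3)))² = (16.3×0.017 / (1×13.51×0.6713))² = 0.0009340

0.000934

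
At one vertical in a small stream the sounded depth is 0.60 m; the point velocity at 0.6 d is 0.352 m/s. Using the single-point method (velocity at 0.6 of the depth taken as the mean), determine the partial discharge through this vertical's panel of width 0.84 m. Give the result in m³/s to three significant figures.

v̄ = v₀.₆ = 0.352 m/s
q = v̄ × d × w = 0.3520 × 0.60 × 0.84 = 0.1774 m³/s

0.177 m³/s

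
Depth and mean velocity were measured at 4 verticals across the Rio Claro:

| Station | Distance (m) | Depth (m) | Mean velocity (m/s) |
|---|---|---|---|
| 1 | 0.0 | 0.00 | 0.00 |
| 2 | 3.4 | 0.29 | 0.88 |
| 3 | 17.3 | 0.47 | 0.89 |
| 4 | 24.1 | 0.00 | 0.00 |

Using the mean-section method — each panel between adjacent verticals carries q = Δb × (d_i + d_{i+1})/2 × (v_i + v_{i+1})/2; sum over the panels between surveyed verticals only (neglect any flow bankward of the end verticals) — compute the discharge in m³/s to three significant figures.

5.60 m³/s

Panel 1-2: Δb = 3.4 m, d̄ = (0.00+0.29)/2 = 0.145, v̄ = (0.00+0.88)/2 = 0.44 → q = 3.4×0.145×0.44 = 0.2169 m³/s
Panel 2-3: Δb = 13.9 m, d̄ = (0.29+0.47)/2 = 0.38, v̄ = (0.88+0.89)/2 = 0.885 → q = 13.9×0.38×0.885 = 4.675 m³/s
Panel 3-4: Δb = 6.8 m, d̄ = (0.47+0.00)/2 = 0.235, v̄ = (0.89+0.00)/2 = 0.445 → q = 6.8×0.235×0.445 = 0.7111 m³/s
Q = Σ q = 5.603 m³/s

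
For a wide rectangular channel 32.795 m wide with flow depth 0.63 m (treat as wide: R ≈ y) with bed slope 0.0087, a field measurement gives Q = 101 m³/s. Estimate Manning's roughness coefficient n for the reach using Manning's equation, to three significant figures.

A = b·y = 32.795 × 0.63 = 20.66 m²
Wide channel: R ≈ y = 0.63 m
n = (1/Q)·A·R^(2/3)·S^(1/2) = (1/101) × 20.66 × 0.7349 × 0.09327 = 0.01402

0.0140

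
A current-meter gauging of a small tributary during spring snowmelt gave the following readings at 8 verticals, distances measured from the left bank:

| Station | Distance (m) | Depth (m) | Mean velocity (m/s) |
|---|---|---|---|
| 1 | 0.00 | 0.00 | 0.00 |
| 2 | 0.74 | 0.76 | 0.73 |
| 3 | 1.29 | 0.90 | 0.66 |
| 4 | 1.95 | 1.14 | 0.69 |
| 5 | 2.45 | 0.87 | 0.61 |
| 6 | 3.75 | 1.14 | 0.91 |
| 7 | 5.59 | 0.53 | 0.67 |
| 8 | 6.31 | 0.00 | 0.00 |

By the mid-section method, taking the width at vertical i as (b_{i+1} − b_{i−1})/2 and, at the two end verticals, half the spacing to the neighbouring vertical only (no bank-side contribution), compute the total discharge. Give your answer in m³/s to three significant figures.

3.73 m³/s

w_2 = (1.29 − 0.00)/2 = 0.645 m; q_2 = 0.73 × 0.76 × 0.645 = 0.3578 m³/s
w_3 = (1.95 − 0.74)/2 = 0.605 m; q_3 = 0.66 × 0.90 × 0.605 = 0.3594 m³/s
w_4 = (2.45 − 1.29)/2 = 0.58 m; q_4 = 0.69 × 1.14 × 0.58 = 0.4562 m³/s
w_5 = (3.75 − 1.95)/2 = 0.9 m; q_5 = 0.61 × 0.87 × 0.9 = 0.4776 m³/s
w_6 = (5.59 − 2.45)/2 = 1.57 m; q_6 = 0.91 × 1.14 × 1.57 = 1.629 m³/s
w_7 = (6.31 − 3.75)/2 = 1.28 m; q_7 = 0.67 × 0.53 × 1.28 = 0.4545 m³/s
Stations 1, 8 contribute zero (depth or velocity is 0).
Q = Σ qᵢ = 3.734 m³/s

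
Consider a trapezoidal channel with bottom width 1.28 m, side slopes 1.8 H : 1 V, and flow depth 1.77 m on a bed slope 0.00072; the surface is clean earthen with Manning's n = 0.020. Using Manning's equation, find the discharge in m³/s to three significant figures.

A = (b + z·y)·y = (1.28 + 1.8×1.77)×1.77 = 7.905 m²
P = b + 2y√(1+z²) = 1.28 + 2×1.77×√(1+1.8²) = 8.569 m
R = A/P = 7.905/8.569 = 0.9225 m
Q = (1/n)·A·R^(2/3)·S^(1/2) = (1/0.020) × 7.905 × 0.9225^(2/3) × 0.00072^(1/2) = 10.05 m³/s

10.0 m³/s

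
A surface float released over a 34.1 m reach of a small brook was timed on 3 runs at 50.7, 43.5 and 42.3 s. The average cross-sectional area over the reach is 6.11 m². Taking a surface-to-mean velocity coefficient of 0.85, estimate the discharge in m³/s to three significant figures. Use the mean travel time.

3.89 m³/s

t̄ = (50.7 + 43.5 + 42.3) / 3 = 45.5 s
v_surface = L / t̄ = 34.1 / 45.5 = 0.7495 m/s
v_mean = 0.85 × 0.7495 = 0.6370 m/s
Q = A × v_mean = 6.11 × 0.6370 = 3.892 m³/s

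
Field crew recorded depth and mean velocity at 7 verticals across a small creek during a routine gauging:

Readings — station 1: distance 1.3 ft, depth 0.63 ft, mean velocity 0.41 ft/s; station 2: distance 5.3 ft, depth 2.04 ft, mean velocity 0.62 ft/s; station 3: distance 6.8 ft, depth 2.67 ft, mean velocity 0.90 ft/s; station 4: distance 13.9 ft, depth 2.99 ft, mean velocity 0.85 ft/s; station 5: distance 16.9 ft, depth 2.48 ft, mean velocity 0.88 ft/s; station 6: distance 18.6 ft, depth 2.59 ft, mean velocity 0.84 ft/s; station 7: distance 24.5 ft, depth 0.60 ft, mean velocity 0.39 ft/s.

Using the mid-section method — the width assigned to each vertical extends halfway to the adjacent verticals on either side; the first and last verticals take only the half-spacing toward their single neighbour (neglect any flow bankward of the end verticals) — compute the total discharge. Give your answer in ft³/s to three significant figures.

w_1 = (5.3 − 1.3)/2 = 2 ft; q_1 = 0.41 × 0.63 × 2 = 0.5166 ft³/s
w_2 = (6.8 − 1.3)/2 = 2.75 ft; q_2 = 0.62 × 2.04 × 2.75 = 3.478 ft³/s
w_3 = (13.9 − 5.3)/2 = 4.3 ft; q_3 = 0.90 × 2.67 × 4.3 = 10.33 ft³/s
w_4 = (16.9 − 6.8)/2 = 5.05 ft; q_4 = 0.85 × 2.99 × 5.05 = 12.83 ft³/s
w_5 = (18.6 − 13.9)/2 = 2.35 ft; q_5 = 0.88 × 2.48 × 2.35 = 5.129 ft³/s
w_6 = (24.5 − 16.9)/2 = 3.8 ft; q_6 = 0.84 × 2.59 × 3.8 = 8.267 ft³/s
w_7 = (24.5 − 18.6)/2 = 2.95 ft; q_7 = 0.39 × 0.60 × 2.95 = 0.6903 ft³/s
Q = Σ qᵢ = 41.25 ft³/s

41.2 ft³/s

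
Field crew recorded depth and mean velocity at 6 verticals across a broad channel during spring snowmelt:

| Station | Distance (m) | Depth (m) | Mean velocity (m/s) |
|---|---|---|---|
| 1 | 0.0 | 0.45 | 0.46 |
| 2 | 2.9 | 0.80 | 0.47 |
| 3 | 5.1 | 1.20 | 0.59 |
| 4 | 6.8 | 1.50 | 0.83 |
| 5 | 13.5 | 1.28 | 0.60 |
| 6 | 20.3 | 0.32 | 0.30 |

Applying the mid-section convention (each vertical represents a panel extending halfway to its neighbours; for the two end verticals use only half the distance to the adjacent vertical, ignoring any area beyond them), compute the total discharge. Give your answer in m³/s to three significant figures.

13.4 m³/s

w_1 = (2.9 − 0.0)/2 = 1.45 m; q_1 = 0.46 × 0.45 × 1.45 = 0.3002 m³/s
w_2 = (5.1 − 0.0)/2 = 2.55 m; q_2 = 0.47 × 0.80 × 2.55 = 0.9588 m³/s
w_3 = (6.8 − 2.9)/2 = 1.95 m; q_3 = 0.59 × 1.20 × 1.95 = 1.381 m³/s
w_4 = (13.5 − 5.1)/2 = 4.2 m; q_4 = 0.83 × 1.50 × 4.2 = 5.229 m³/s
w_5 = (20.3 − 6.8)/2 = 6.75 m; q_5 = 0.60 × 1.28 × 6.75 = 5.184 m³/s
w_6 = (20.3 − 13.5)/2 = 3.4 m; q_6 = 0.30 × 0.32 × 3.4 = 0.3264 m³/s
Q = Σ qᵢ = 13.38 m³/s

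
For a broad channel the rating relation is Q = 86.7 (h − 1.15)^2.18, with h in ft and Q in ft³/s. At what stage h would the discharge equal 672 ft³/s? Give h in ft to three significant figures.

3.71 ft

h − h₀ = (Q/C)^(1/b) = (672/86.7)^(1/2.18) = 2.558 ft
h = 1.15 + 2.558 = 3.708 ft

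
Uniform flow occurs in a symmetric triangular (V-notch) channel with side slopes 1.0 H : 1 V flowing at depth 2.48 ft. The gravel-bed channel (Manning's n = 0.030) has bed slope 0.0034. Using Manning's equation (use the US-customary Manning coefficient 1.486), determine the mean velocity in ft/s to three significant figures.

2.65 ft/s

A = z·y² = 1.0×2.48² = 6.150 ft²
P = 2y√(1+z²) = 2×2.48×√(1+1.0²) = 7.014 ft
R = A/P = 6.150/7.014 = 0.8768 ft
Q = (1.486/n)·A·R^(2/3)·S^(1/2) = (1.486/0.030) × 6.150 × 0.8768^(2/3) × 0.0034^(1/2) = 16.27 ft³/s
V = Q/A = 16.27/6.150 = 2.646 ft/s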